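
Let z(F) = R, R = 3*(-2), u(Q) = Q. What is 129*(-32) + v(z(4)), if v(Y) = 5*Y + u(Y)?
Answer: -4164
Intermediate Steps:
R = -6
z(F) = -6
v(Y) = 6*Y (v(Y) = 5*Y + Y = 6*Y)
129*(-32) + v(z(4)) = 129*(-32) + 6*(-6) = -4128 - 36 = -4164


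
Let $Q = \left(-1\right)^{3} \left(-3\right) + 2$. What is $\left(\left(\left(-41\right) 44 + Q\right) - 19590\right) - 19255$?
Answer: $-40644$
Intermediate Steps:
$Q = 5$ ($Q = \left(-1\right) \left(-3\right) + 2 = 3 + 2 = 5$)
$\left(\left(\left(-41\right) 44 + Q\right) - 19590\right) - 19255 = \left(\left(\left(-41\right) 44 + 5\right) - 19590\right) - 19255 = \left(\left(-1804 + 5\right) - 19590\right) - 19255 = \left(-1799 - 19590\right) - 19255 = -21389 - 19255 = -40644$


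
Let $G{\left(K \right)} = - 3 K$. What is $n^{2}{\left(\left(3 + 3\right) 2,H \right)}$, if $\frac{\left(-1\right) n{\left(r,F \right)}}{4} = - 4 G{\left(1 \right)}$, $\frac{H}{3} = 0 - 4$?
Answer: $2304$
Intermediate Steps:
$H = -12$ ($H = 3 \left(0 - 4\right) = 3 \left(-4\right) = -12$)
$n{\left(r,F \right)} = -48$ ($n{\left(r,F \right)} = - 4 \left(- 4 \left(\left(-3\right) 1\right)\right) = - 4 \left(\left(-4\right) \left(-3\right)\right) = \left(-4\right) 12 = -48$)
$n^{2}{\left(\left(3 + 3\right) 2,H \right)} = \left(-48\right)^{2} = 2304$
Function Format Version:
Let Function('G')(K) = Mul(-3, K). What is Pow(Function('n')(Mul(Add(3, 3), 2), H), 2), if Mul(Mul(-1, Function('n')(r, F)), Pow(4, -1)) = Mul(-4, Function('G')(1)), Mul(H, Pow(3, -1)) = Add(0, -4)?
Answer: 2304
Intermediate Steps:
H = -12 (H = Mul(3, Add(0, -4)) = Mul(3, -4) = -12)
Function('n')(r, F) = -48 (Function('n')(r, F) = Mul(-4, Mul(-4, Mul(-3, 1))) = Mul(-4, Mul(-4, -3)) = Mul(-4, 12) = -48)
Pow(Function('n')(Mul(Add(3, 3), 2), H), 2) = Pow(-48, 2) = 2304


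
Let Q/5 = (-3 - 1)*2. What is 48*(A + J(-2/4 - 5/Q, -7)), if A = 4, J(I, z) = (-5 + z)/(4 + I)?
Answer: 960/29 ≈ 33.103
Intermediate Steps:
Q = -40 (Q = 5*((-3 - 1)*2) = 5*(-4*2) = 5*(-8) = -40)
J(I, z) = (-5 + z)/(4 + I)
48*(A + J(-2/4 - 5/Q, -7)) = 48*(4 + (-5 - 7)/(4 + (-2/4 - 5/(-40)))) = 48*(4 - 12/(4 + (-2*1/4 - 5*(-1/40)))) = 48*(4 - 12/(4 + (-1/2 + 1/8))) = 48*(4 - 12/(4 - 3/8)) = 48*(4 - 12/(29/8)) = 48*(4 + (8/29)*(-12)) = 48*(4 - 96/29) = 48*(20/29) = 960/29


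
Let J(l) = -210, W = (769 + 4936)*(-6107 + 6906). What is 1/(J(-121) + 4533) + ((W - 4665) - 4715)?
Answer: 19664959546/4323 ≈ 4.5489e+6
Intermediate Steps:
W = 4558295 (W = 5705*799 = 4558295)
1/(J(-121) + 4533) + ((W - 4665) - 4715) = 1/(-210 + 4533) + ((4558295 - 4665) - 4715) = 1/4323 + (4553630 - 4715) = 1/4323 + 4548915 = 19664959546/4323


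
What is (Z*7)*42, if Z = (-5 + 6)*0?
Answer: 0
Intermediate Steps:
Z = 0 (Z = 1*0 = 0)
(Z*7)*42 = (0*7)*42 = 0*42 = 0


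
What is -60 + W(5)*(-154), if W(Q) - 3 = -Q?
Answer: 248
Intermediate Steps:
W(Q) = 3 - Q
-60 + W(5)*(-154) = -60 + (3 - 1*5)*(-154) = -60 + (3 - 5)*(-154) = -60 - 2*(-154) = -60 + 308 = 248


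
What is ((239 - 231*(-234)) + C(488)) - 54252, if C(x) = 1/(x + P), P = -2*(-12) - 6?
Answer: 20747/506 ≈ 41.002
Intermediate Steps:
P = 18 (P = 24 - 6 = 18)
C(x) = 1/(18 + x) (C(x) = 1/(x + 18) = 1/(18 + x))
((239 - 231*(-234)) + C(488)) - 54252 = ((239 - 231*(-234)) + 1/(18 + 488)) - 54252 = ((239 + 54054) + 1/506) - 54252 = (54293 + 1/506) - 54252 = 27472259/506 - 54252 = 20747/506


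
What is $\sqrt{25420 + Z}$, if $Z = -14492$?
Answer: $4 \sqrt{683} \approx 104.54$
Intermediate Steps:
$\sqrt{25420 + Z} = \sqrt{25420 - 14492} = \sqrt{10928} = 4 \sqrt{683}$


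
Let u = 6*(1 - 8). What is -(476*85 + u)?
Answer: -40418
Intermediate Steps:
u = -42 (u = 6*(-7) = -42)
-(476*85 + u) = -(476*85 - 42) = -(40460 - 42) = -1*40418 = -40418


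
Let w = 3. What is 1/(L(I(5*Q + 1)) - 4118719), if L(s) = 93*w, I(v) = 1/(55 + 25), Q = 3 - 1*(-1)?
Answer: -1/4118440 ≈ -2.4281e-7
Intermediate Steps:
Q = 4 (Q = 3 + 1 = 4)
I(v) = 1/80
L(s) = 279 (L(s) = 93*3 = 279)
1/(L(I(5*Q + 1)) - 4118719) = 1/(279 - 4118719) = 1/(-4118440) = -1/4118440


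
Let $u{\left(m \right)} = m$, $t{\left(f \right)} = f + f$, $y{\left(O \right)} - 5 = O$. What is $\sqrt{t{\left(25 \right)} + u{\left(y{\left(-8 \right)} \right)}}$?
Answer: $\sqrt{47} \approx 6.8557$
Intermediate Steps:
$y{\left(O \right)} = 5 + O$
$t{\left(f \right)} = 2 f$
$\sqrt{t{\left(25 \right)} + u{\left(y{\left(-8 \right)} \right)}} = \sqrt{2 \cdot 25 + \left(5 - 8\right)} = \sqrt{50 - 3} = \sqrt{47}$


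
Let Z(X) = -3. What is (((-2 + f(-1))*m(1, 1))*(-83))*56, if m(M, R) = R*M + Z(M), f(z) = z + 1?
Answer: -18592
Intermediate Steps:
f(z) = 1 + z
m(M, R) = -3 + M*R (m(M, R) = R*M - 3 = M*R - 3 = -3 + M*R)
(((-2 + f(-1))*m(1, 1))*(-83))*56 = (((-2 + (1 - 1))*(-3 + 1*1))*(-83))*56 = (((-2 + 0)*(-3 + 1))*(-83))*56 = (-2*(-2)*(-83))*56 = (4*(-83))*56 = -332*56 = -18592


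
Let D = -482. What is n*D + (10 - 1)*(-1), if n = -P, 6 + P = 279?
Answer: 131577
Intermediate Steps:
P = 273 (P = -6 + 279 = 273)
n = -273 (n = -1*273 = -273)
n*D + (10 - 1)*(-1) = -273*(-482) + (10 - 1)*(-1) = 131586 + 9*(-1) = 131586 - 9 = 131577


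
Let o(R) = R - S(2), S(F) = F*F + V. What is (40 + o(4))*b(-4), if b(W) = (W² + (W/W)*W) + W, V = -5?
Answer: 360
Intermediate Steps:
S(F) = -5 + F² (S(F) = F*F - 5 = F² - 5 = -5 + F²)
b(W) = W² + 2*W (b(W) = (W² + 1*W) + W = (W² + W) + W = (W + W²) + W = W² + 2*W)
o(R) = 1 + R (o(R) = R - (-5 + 2²) = R - (-5 + 4) = R - 1*(-1) = R + 1 = 1 + R)
(40 + o(4))*b(-4) = (40 + (1 + 4))*(-4*(2 - 4)) = (40 + 5)*(-4*(-2)) = 45*8 = 360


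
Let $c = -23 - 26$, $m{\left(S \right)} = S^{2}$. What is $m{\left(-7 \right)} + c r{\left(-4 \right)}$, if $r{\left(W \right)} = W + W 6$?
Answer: $1421$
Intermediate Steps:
$r{\left(W \right)} = 7 W$ ($r{\left(W \right)} = W + 6 W = 7 W$)
$c = -49$ ($c = -23 - 26 = -49$)
$m{\left(-7 \right)} + c r{\left(-4 \right)} = \left(-7\right)^{2} - 49 \cdot 7 \left(-4\right) = 49 - -1372 = 49 + 1372 = 1421$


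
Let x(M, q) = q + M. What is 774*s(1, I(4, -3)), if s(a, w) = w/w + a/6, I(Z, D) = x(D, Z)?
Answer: 903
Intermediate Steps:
x(M, q) = M + q
I(Z, D) = D + Z
s(a, w) = 1 + a/6 (s(a, w) = 1 + a*(⅙) = 1 + a/6)
774*s(1, I(4, -3)) = 774*(1 + (⅙)*1) = 774*(1 + ⅙) = 774*(7/6) = 903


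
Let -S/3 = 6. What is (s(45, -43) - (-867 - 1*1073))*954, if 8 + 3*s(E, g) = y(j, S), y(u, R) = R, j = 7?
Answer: 1842492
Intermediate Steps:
S = -18 (S = -3*6 = -18)
s(E, g) = -26/3 (s(E, g) = -8/3 + (1/3)*(-18) = -8/3 - 6 = -26/3)
(s(45, -43) - (-867 - 1*1073))*954 = (-26/3 - (-867 - 1*1073))*954 = (-26/3 - (-867 - 1073))*954 = (-26/3 - 1*(-1940))*954 = (-26/3 + 1940)*954 = (5794/3)*954 = 1842492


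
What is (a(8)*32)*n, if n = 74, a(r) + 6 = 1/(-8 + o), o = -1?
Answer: -130240/9 ≈ -14471.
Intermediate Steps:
a(r) = -55/9 (a(r) = -6 + 1/(-8 - 1) = -6 + 1/(-9) = -6 - 1/9 = -55/9)
(a(8)*32)*n = -55/9*32*74 = -1760/9*74 = -130240/9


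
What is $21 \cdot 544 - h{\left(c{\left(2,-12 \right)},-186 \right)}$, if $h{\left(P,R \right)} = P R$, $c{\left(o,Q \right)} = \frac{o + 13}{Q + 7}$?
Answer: $10866$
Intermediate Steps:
$c{\left(o,Q \right)} = \frac{13 + o}{7 + Q}$
$21 \cdot 544 - h{\left(c{\left(2,-12 \right)},-186 \right)} = 21 \cdot 544 - \frac{13 + 2}{7 - 12} \left(-186\right) = 11424 - \frac{1}{-5} \cdot 15 \left(-186\right) = 11424 - \left(- \frac{1}{5}\right) 15 \left(-186\right) = 11424 - \left(-3\right) \left(-186\right) = 11424 - 558 = 10866$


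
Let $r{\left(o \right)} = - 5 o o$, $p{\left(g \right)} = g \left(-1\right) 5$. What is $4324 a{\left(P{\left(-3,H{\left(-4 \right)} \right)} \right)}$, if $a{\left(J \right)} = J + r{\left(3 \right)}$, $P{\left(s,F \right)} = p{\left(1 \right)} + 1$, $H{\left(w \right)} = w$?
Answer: $-211876$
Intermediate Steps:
$p{\left(g \right)} = - 5 g$ ($p{\left(g \right)} = - g 5 = - 5 g$)
$r{\left(o \right)} = - 5 o^{2}$
$P{\left(s,F \right)} = -4$ ($P{\left(s,F \right)} = \left(-5\right) 1 + 1 = -5 + 1 = -4$)
$a{\left(J \right)} = -45 + J$ ($a{\left(J \right)} = J - 5 \cdot 3^{2} = J - 45 = -45 + J$)
$4324 a{\left(P{\left(-3,H{\left(-4 \right)} \right)} \right)} = 4324 \left(-45 - 4\right) = 4324 \left(-49\right) = -211876$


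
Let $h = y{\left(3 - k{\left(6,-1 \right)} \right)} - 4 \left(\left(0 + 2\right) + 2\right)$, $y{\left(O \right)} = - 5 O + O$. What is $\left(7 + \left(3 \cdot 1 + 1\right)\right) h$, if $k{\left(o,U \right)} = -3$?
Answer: $-440$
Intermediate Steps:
$y{\left(O \right)} = - 4 O$
$h = -40$ ($h = - 4 \left(3 - -3\right) - 4 \left(\left(0 + 2\right) + 2\right) = - 4 \left(3 + 3\right) - 4 \left(2 + 2\right) = \left(-4\right) 6 - 16 = -24 - 16 = -40$)
$\left(7 + \left(3 \cdot 1 + 1\right)\right) h = \left(7 + \left(3 \cdot 1 + 1\right)\right) \left(-40\right) = \left(7 + \left(3 + 1\right)\right) \left(-40\right) = \left(7 + 4\right) \left(-40\right) = 11 \left(-40\right) = -440$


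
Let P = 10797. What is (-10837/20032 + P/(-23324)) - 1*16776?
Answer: -1959664649315/116806592 ≈ -16777.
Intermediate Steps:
(-10837/20032 + P/(-23324)) - 1*16776 = (-10837/20032 + 10797/(-23324)) - 1*16776 = (-10837*1/20032 + 10797*(-1/23324)) - 16776 = (-10837/20032 - 10797/23324) - 16776 = -117261923/116806592 - 16776 = -1959664649315/116806592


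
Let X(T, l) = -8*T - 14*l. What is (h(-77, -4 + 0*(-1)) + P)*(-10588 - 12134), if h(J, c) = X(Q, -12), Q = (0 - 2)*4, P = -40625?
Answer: 917809746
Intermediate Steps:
Q = -8 (Q = -2*4 = -8)
X(T, l) = -14*l - 8*T
h(J, c) = 232 (h(J, c) = -14*(-12) - 8*(-8) = 168 + 64 = 232)
(h(-77, -4 + 0*(-1)) + P)*(-10588 - 12134) = (232 - 40625)*(-10588 - 12134) = -40393*(-22722) = 917809746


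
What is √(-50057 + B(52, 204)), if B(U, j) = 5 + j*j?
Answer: 2*I*√2109 ≈ 91.848*I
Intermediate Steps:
B(U, j) = 5 + j²
√(-50057 + B(52, 204)) = √(-50057 + (5 + 204²)) = √(-50057 + (5 + 41616)) = √(-50057 + 41621) = √(-8436) = 2*I*√2109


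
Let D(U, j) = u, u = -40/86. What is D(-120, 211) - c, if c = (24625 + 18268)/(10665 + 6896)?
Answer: -2195619/755123 ≈ -2.9076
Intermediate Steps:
u = -20/43 (u = -40*1/86 = -20/43 ≈ -0.46512)
c = 42893/17561 ≈ 2.4425
D(U, j) = -20/43
D(-120, 211) - c = -20/43 - 1*42893/17561 = -20/43 - 42893/17561 = -2195619/755123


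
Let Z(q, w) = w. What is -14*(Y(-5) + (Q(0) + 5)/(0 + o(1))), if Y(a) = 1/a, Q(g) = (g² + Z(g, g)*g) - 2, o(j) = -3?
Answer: 84/5 ≈ 16.800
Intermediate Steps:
Q(g) = -2 + 2*g² (Q(g) = (g² + g*g) - 2 = (g² + g²) - 2 = 2*g² - 2 = -2 + 2*g²)
-14*(Y(-5) + (Q(0) + 5)/(0 + o(1))) = -14*(1/(-5) + ((-2 + 2*0²) + 5)/(0 - 3)) = -14*(-⅕ + ((-2 + 2*0) + 5)/(-3)) = -14*(-⅕ + ((-2 + 0) + 5)*(-⅓)) = -14*(-⅕ + (-2 + 5)*(-⅓)) = -14*(-⅕ + 3*(-⅓)) = -14*(-⅕ - 1) = -14*(-6/5) = 84/5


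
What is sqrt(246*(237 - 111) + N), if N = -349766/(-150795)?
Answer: sqrt(78319431023430)/50265 ≈ 176.06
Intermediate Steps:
N = 349766/150795 (N = -349766*(-1/150795) = 349766/150795 ≈ 2.3195)
sqrt(246*(237 - 111) + N) = sqrt(246*(237 - 111) + 349766/150795) = sqrt(246*126 + 349766/150795) = sqrt(30996 + 349766/150795) = sqrt(4674391586/150795) = sqrt(78319431023430)/50265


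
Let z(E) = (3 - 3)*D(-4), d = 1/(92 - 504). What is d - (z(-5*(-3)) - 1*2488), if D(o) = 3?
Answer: 1025055/412 ≈ 2488.0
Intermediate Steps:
d = -1/412 (d = 1/(-412) = -1/412 ≈ -0.0024272)
z(E) = 0 (z(E) = (3 - 3)*3 = 0*3 = 0)
d - (z(-5*(-3)) - 1*2488) = -1/412 - (0 - 1*2488) = -1/412 - (0 - 2488) = -1/412 - 1*(-2488) = -1/412 + 2488 = 1025055/412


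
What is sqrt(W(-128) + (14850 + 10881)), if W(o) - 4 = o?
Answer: sqrt(25607) ≈ 160.02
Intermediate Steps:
W(o) = 4 + o
sqrt(W(-128) + (14850 + 10881)) = sqrt((4 - 128) + (14850 + 10881)) = sqrt(-124 + 25731) = sqrt(25607)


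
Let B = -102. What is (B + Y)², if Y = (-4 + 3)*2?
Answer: 10816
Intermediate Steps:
Y = -2 (Y = -1*2 = -2)
(B + Y)² = (-102 - 2)² = (-104)² = 10816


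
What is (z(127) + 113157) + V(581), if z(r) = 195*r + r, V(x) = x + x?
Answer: 139211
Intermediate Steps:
V(x) = 2*x
z(r) = 196*r
(z(127) + 113157) + V(581) = (196*127 + 113157) + 2*581 = (24892 + 113157) + 1162 = 138049 + 1162 = 139211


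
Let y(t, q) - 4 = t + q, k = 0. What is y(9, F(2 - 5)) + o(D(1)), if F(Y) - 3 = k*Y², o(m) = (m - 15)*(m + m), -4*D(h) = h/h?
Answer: 189/8 ≈ 23.625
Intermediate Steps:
D(h) = -¼ (D(h) = -h/(4*h) = -¼*1 = -¼)
o(m) = 2*m*(-15 + m) (o(m) = (-15 + m)*(2*m) = 2*m*(-15 + m))
F(Y) = 3 (F(Y) = 3 + 0*Y² = 3 + 0 = 3)
y(t, q) = 4 + q + t (y(t, q) = 4 + (t + q) = 4 + (q + t) = 4 + q + t)
y(9, F(2 - 5)) + o(D(1)) = (4 + 3 + 9) + 2*(-¼)*(-15 - ¼) = 16 + 2*(-¼)*(-61/4) = 16 + 61/8 = 189/8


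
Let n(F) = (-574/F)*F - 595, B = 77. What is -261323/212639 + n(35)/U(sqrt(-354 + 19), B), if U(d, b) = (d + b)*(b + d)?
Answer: (-40243742*sqrt(335) + 1710415853*I)/(425278*(-2797*I + 77*sqrt(335))) ≈ -1.3956 + 0.083976*I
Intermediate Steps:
n(F) = -1169 (n(F) = -574 - 595 = -1169)
U(d, b) = (b + d)**2 (U(d, b) = (b + d)*(b + d) = (b + d)**2)
-261323/212639 + n(35)/U(sqrt(-354 + 19), B) = -261323/212639 - 1169/(77 + sqrt(-354 + 19))**2 = -261323*1/212639 - 1169/(77 + sqrt(-335))**2 = -261323/212639 - 1169/(77 + I*sqrt(335))**2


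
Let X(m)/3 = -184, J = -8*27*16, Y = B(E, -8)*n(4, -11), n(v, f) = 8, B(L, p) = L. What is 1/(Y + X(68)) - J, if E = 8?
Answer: 1686527/488 ≈ 3456.0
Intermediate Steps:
Y = 64 (Y = 8*8 = 64)
J = -3456 (J = -216*16 = -3456)
X(m) = -552 (X(m) = 3*(-184) = -552)
1/(Y + X(68)) - J = 1/(64 - 552) - 1*(-3456) = 1/(-488) + 3456 = -1/488 + 3456 = 1686527/488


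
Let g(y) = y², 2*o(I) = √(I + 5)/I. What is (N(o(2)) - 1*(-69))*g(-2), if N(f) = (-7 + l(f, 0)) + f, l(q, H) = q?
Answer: 248 + 2*√7 ≈ 253.29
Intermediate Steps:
o(I) = √(5 + I)/(2*I) (o(I) = (√(I + 5)/I)/2 = (√(5 + I)/I)/2 = √(5 + I)/(2*I))
N(f) = -7 + 2*f (N(f) = (-7 + f) + f = -7 + 2*f)
(N(o(2)) - 1*(-69))*g(-2) = ((-7 + 2*((½)*√(5 + 2)/2)) - 1*(-69))*(-2)² = ((-7 + 2*((½)*(½)*√7)) + 69)*4 = ((-7 + 2*(√7/4)) + 69)*4 = ((-7 + √7/2) + 69)*4 = (62 + √7/2)*4 = 248 + 2*√7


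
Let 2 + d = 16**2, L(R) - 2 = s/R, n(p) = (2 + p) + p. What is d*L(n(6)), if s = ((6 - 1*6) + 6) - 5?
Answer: 3683/7 ≈ 526.14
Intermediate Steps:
s = 1 (s = ((6 - 6) + 6) - 5 = (0 + 6) - 5 = 6 - 5 = 1)
n(p) = 2 + 2*p
L(R) = 2 + 1/R
d = 254 (d = -2 + 16**2 = -2 + 256 = 254)
d*L(n(6)) = 254*(2 + 1/(2 + 2*6)) = 254*(2 + 1/(2 + 12)) = 254*(2 + 1/14) = 254*(29/14) = 3683/7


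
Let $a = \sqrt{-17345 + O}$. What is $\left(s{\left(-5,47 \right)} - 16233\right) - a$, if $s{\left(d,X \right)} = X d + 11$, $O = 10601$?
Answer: $-16457 - 2 i \sqrt{1686} \approx -16457.0 - 82.122 i$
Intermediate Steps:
$s{\left(d,X \right)} = 11 + X d$
$a = 2 i \sqrt{1686}$ ($a = \sqrt{-17345 + 10601} = \sqrt{-6744} = 2 i \sqrt{1686} \approx 82.122 i$)
$\left(s{\left(-5,47 \right)} - 16233\right) - a = \left(\left(11 + 47 \left(-5\right)\right) - 16233\right) - 2 i \sqrt{1686} = \left(\left(11 - 235\right) - 16233\right) - 2 i \sqrt{1686} = \left(-224 - 16233\right) - 2 i \sqrt{1686} = -16457 - 2 i \sqrt{1686}$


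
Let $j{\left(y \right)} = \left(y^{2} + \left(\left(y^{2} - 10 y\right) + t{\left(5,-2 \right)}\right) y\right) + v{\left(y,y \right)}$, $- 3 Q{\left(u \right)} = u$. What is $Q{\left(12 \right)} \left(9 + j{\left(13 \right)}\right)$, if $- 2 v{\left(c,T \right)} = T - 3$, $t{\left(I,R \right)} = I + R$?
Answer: $-2876$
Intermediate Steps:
$Q{\left(u \right)} = - \frac{u}{3}$
$v{\left(c,T \right)} = \frac{3}{2} - \frac{T}{2}$ ($v{\left(c,T \right)} = - \frac{T - 3}{2} = - \frac{-3 + T}{2} = \frac{3}{2} - \frac{T}{2}$)
$j{\left(y \right)} = \frac{3}{2} + y^{2} - \frac{y}{2} + y \left(3 + y^{2} - 10 y\right)$ ($j{\left(y \right)} = \left(y^{2} + \left(\left(y^{2} - 10 y\right) + \left(5 - 2\right)\right) y\right) - \left(- \frac{3}{2} + \frac{y}{2}\right) = \left(y^{2} + \left(\left(y^{2} - 10 y\right) + 3\right) y\right) - \left(- \frac{3}{2} + \frac{y}{2}\right) = \left(y^{2} + \left(3 + y^{2} - 10 y\right) y\right) - \left(- \frac{3}{2} + \frac{y}{2}\right) = \left(y^{2} + y \left(3 + y^{2} - 10 y\right)\right) - \left(- \frac{3}{2} + \frac{y}{2}\right) = \frac{3}{2} + y^{2} - \frac{y}{2} + y \left(3 + y^{2} - 10 y\right)$)
$Q{\left(12 \right)} \left(9 + j{\left(13 \right)}\right) = \left(- \frac{1}{3}\right) 12 \left(9 + \left(\frac{3}{2} + 13^{3} - 9 \cdot 13^{2} + \frac{5}{2} \cdot 13\right)\right) = - 4 \left(9 + \left(\frac{3}{2} + 2197 - 1521 + \frac{65}{2}\right)\right) = - 4 \left(9 + 710\right) = \left(-4\right) 719 = -2876$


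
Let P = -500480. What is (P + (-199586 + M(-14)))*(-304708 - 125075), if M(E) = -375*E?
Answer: 298620104928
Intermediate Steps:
(P + (-199586 + M(-14)))*(-304708 - 125075) = (-500480 + (-199586 - 375*(-14)))*(-304708 - 125075) = (-500480 + (-199586 + 5250))*(-429783) = (-500480 - 194336)*(-429783) = -694816*(-429783) = 298620104928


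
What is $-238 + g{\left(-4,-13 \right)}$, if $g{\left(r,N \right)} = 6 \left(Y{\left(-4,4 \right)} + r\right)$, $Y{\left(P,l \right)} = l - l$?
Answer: $-262$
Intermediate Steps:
$Y{\left(P,l \right)} = 0$
$g{\left(r,N \right)} = 6 r$ ($g{\left(r,N \right)} = 6 \left(0 + r\right) = 6 r$)
$-238 + g{\left(-4,-13 \right)} = -238 + 6 \left(-4\right) = -238 - 24 = -262$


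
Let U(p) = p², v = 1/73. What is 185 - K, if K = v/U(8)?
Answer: 864319/4672 ≈ 185.00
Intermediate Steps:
v = 1/73 ≈ 0.013699
K = 1/4672 (K = 1/(73*(8²)) = (1/73)/64 = (1/73)*(1/64) = 1/4672 ≈ 0.00021404)
185 - K = 185 - 1*1/4672 = 185 - 1/4672 = 864319/4672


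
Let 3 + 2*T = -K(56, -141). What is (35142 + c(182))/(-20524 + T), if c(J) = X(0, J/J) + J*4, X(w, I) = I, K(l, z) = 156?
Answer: -71742/41207 ≈ -1.7410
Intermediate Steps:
T = -159/2 (T = -3/2 + (-1*156)/2 = -3/2 + (1/2)*(-156) = -3/2 - 78 = -159/2 ≈ -79.500)
c(J) = 1 + 4*J (c(J) = J/J + J*4 = 1 + 4*J)
(35142 + c(182))/(-20524 + T) = (35142 + (1 + 4*182))/(-20524 - 159/2) = (35142 + (1 + 728))/(-41207/2) = (35142 + 729)*(-2/41207) = 35871*(-2/41207) = -71742/41207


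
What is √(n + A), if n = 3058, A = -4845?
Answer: I*√1787 ≈ 42.273*I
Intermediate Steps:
√(n + A) = √(3058 - 4845) = √(-1787) = I*√1787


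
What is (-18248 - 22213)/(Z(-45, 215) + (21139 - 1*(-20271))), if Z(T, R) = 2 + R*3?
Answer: -13487/14019 ≈ -0.96205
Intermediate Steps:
Z(T, R) = 2 + 3*R
(-18248 - 22213)/(Z(-45, 215) + (21139 - 1*(-20271))) = (-18248 - 22213)/((2 + 3*215) + (21139 - 1*(-20271))) = -40461/((2 + 645) + (21139 + 20271)) = -40461/(647 + 41410) = -40461/42057 = -40461*1/42057 = -13487/14019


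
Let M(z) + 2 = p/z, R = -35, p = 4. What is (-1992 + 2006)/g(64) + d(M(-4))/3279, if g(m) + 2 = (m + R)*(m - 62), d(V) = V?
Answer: 1089/4372 ≈ 0.24909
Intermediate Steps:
M(z) = -2 + 4/z
g(m) = -2 + (-62 + m)*(-35 + m) (g(m) = -2 + (m - 35)*(m - 62) = -2 + (-35 + m)*(-62 + m) = -2 + (-62 + m)*(-35 + m))
(-1992 + 2006)/g(64) + d(M(-4))/3279 = (-1992 + 2006)/(2168 + 64**2 - 97*64) + (-2 + 4/(-4))/3279 = 14/(2168 + 4096 - 6208) + (-2 + 4*(-1/4))*(1/3279) = 14/56 + (-2 - 1)*(1/3279) = 14*(1/56) - 3*1/3279 = 1/4 - 1/1093 = 1089/4372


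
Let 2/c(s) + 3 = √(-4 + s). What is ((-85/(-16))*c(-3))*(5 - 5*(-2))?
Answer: -3825/128 - 1275*I*√7/128 ≈ -29.883 - 26.354*I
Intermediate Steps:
c(s) = 2/(-3 + √(-4 + s))
((-85/(-16))*c(-3))*(5 - 5*(-2)) = ((-85/(-16))*(2/(-3 + √(-4 - 3))))*(5 - 5*(-2)) = ((-85*(-1/16))*(2/(-3 + √(-7))))*(5 + 10) = (85*(2/(-3 + I*√7))/16)*15 = (85/(8*(-3 + I*√7)))*15 = 1275/(8*(-3 + I*√7))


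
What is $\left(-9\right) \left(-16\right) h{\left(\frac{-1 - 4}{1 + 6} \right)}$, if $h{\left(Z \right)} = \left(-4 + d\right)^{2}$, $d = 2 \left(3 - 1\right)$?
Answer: $0$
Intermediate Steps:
$d = 4$ ($d = 2 \cdot 2 = 4$)
$h{\left(Z \right)} = 0$ ($h{\left(Z \right)} = \left(-4 + 4\right)^{2} = 0^{2} = 0$)
$\left(-9\right) \left(-16\right) h{\left(\frac{-1 - 4}{1 + 6} \right)} = \left(-9\right) \left(-16\right) 0 = 144 \cdot 0 = 0$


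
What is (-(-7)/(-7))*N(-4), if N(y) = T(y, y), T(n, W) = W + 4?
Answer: 0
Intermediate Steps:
T(n, W) = 4 + W
N(y) = 4 + y
(-(-7)/(-7))*N(-4) = (-(-7)/(-7))*(4 - 4) = -(-7)*(-1)/7*0 = -1*1*0 = -1*0 = 0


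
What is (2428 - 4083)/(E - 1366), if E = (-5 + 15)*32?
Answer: 1655/1046 ≈ 1.5822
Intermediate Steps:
E = 320 (E = 10*32 = 320)
(2428 - 4083)/(E - 1366) = (2428 - 4083)/(320 - 1366) = -1655/(-1046) = -1655*(-1/1046) = 1655/1046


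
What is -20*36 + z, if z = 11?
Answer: -709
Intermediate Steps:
-20*36 + z = -20*36 + 11 = -720 + 11 = -709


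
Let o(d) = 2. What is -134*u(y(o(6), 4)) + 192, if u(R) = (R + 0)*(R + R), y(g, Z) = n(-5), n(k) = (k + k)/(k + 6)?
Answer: -26608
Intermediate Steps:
n(k) = 2*k/(6 + k) (n(k) = (2*k)/(6 + k) = 2*k/(6 + k))
y(g, Z) = -10 (y(g, Z) = 2*(-5)/(6 - 5) = 2*(-5)/1 = 2*(-5)*1 = -10)
u(R) = 2*R² (u(R) = R*(2*R) = 2*R²)
-134*u(y(o(6), 4)) + 192 = -268*(-10)² + 192 = -268*100 + 192 = -134*200 + 192 = -26800 + 192 = -26608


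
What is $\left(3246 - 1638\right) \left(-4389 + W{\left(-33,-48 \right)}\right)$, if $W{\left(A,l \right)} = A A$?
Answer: $-5306400$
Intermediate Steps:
$W{\left(A,l \right)} = A^{2}$
$\left(3246 - 1638\right) \left(-4389 + W{\left(-33,-48 \right)}\right) = \left(3246 - 1638\right) \left(-4389 + \left(-33\right)^{2}\right) = 1608 \left(-4389 + 1089\right) = 1608 \left(-3300\right) = -5306400$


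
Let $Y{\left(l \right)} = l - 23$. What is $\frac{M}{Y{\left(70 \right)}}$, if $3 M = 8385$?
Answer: $\frac{2795}{47} \approx 59.468$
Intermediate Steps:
$Y{\left(l \right)} = -23 + l$
$M = 2795$ ($M = \frac{1}{3} \cdot 8385 = 2795$)
$\frac{M}{Y{\left(70 \right)}} = \frac{2795}{-23 + 70} = \frac{2795}{47}$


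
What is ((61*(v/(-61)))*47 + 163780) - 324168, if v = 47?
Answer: -162597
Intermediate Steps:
((61*(v/(-61)))*47 + 163780) - 324168 = ((61*(47/(-61)))*47 + 163780) - 324168 = ((61*(47*(-1/61)))*47 + 163780) - 324168 = ((61*(-47/61))*47 + 163780) - 324168 = (-47*47 + 163780) - 324168 = (-2209 + 163780) - 324168 = 161571 - 324168 = -162597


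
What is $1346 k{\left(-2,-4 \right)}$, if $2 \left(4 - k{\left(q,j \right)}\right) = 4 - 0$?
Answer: $2692$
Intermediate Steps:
$k{\left(q,j \right)} = 2$ ($k{\left(q,j \right)} = 4 - \frac{4 - 0}{2} = 4 - \frac{4 + 0}{2} = 4 - 2 = 2$)
$1346 k{\left(-2,-4 \right)} = 1346 \cdot 2 = 2692$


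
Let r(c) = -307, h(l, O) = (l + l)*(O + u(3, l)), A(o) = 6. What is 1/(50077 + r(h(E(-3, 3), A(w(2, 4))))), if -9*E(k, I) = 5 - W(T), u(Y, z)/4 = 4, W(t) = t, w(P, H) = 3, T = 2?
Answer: 1/49770 ≈ 2.0092e-5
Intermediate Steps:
u(Y, z) = 16 (u(Y, z) = 4*4 = 16)
E(k, I) = -1/3 (E(k, I) = -(5 - 1*2)/9 = -(5 - 2)/9 = -1/9*3 = -1/3)
h(l, O) = 2*l*(16 + O) (h(l, O) = (l + l)*(O + 16) = (2*l)*(16 + O) = 2*l*(16 + O))
1/(50077 + r(h(E(-3, 3), A(w(2, 4))))) = 1/(50077 - 307) = 1/49770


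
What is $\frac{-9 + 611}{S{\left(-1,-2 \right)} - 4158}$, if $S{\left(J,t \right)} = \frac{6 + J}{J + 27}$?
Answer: $- \frac{15652}{108103} \approx -0.14479$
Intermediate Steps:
$S{\left(J,t \right)} = \frac{6 + J}{27 + J}$
$\frac{-9 + 611}{S{\left(-1,-2 \right)} - 4158} = \frac{-9 + 611}{\frac{6 - 1}{27 - 1} - 4158} = \frac{602}{\frac{1}{26} \cdot 5 - 4158} = \frac{602}{\frac{5}{26} - 4158} = \frac{602}{- \frac{108103}{26}} = 602 \left(- \frac{26}{108103}\right) = - \frac{15652}{108103}$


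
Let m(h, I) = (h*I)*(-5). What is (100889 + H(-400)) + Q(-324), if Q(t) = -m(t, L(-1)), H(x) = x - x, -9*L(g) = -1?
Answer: 100709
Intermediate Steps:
L(g) = ⅑ (L(g) = -⅑*(-1) = ⅑)
m(h, I) = -5*I*h (m(h, I) = (I*h)*(-5) = -5*I*h)
H(x) = 0
Q(t) = 5*t/9 (Q(t) = -(-5)*t/9 = 5*t/9)
(100889 + H(-400)) + Q(-324) = (100889 + 0) + (5/9)*(-324) = 100889 - 180 = 100709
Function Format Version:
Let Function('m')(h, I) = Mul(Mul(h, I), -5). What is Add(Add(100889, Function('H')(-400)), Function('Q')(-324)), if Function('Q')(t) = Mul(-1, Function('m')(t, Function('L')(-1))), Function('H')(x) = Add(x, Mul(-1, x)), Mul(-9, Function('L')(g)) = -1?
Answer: 100709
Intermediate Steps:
Function('L')(g) = Rational(1, 9) (Function('L')(g) = Mul(Rational(-1, 9), -1) = Rational(1, 9))
Function('m')(h, I) = Mul(-5, I, h) (Function('m')(h, I) = Mul(Mul(I, h), -5) = Mul(-5, I, h))
Function('H')(x) = 0
Function('Q')(t) = Mul(Rational(5, 9), t) (Function('Q')(t) = Mul(-1, Mul(-5, Rational(1, 9), t)) = Mul(-1, Mul(Rational(-5, 9), t)) = Mul(Rational(5, 9), t))
Add(Add(100889, Function('H')(-400)), Function('Q')(-324)) = Add(Add(100889, 0), Mul(Rational(5, 9), -324)) = Add(100889, -180) = 100709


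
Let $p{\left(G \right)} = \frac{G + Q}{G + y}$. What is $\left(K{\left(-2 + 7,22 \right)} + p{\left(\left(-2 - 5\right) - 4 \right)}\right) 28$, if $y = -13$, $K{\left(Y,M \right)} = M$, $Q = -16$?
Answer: $\frac{1295}{2} \approx 647.5$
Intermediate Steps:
$p{\left(G \right)} = \frac{-16 + G}{-13 + G}$ ($p{\left(G \right)} = \frac{G - 16}{G - 13} = \frac{-16 + G}{-13 + G}$)
$\left(K{\left(-2 + 7,22 \right)} + p{\left(\left(-2 - 5\right) - 4 \right)}\right) 28 = \left(22 + \frac{-16 - 11}{-13 - 11}\right) 28 = \left(22 + \frac{1}{-24} \left(-27\right)\right) 28 = \left(22 - - \frac{9}{8}\right) 28 = \left(22 + \frac{9}{8}\right) 28 = \frac{185}{8} \cdot 28 = \frac{1295}{2}$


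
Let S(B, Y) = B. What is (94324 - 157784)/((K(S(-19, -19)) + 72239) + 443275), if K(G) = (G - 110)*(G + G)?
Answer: -15865/130104 ≈ -0.12194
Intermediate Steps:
K(G) = 2*G*(-110 + G) (K(G) = (-110 + G)*(2*G) = 2*G*(-110 + G))
(94324 - 157784)/((K(S(-19, -19)) + 72239) + 443275) = (94324 - 157784)/((2*(-19)*(-110 - 19) + 72239) + 443275) = -63460/((2*(-19)*(-129) + 72239) + 443275) = -63460/((4902 + 72239) + 443275) = -63460/(77141 + 443275) = -63460/520416 = -63460*1/520416 = -15865/130104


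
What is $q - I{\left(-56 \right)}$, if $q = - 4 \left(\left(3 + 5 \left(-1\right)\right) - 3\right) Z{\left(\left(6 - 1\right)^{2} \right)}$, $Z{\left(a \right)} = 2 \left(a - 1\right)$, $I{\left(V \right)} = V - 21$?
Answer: $1037$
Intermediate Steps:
$I{\left(V \right)} = -21 + V$
$Z{\left(a \right)} = -2 + 2 a$ ($Z{\left(a \right)} = 2 \left(-1 + a\right) = -2 + 2 a$)
$q = 960$ ($q = - 4 \left(\left(3 + 5 \left(-1\right)\right) - 3\right) \left(-2 + 2 \left(6 - 1\right)^{2}\right) = - 4 \left(\left(3 - 5\right) - 3\right) \left(-2 + 2 \cdot 5^{2}\right) = - 4 \left(-2 - 3\right) \left(-2 + 2 \cdot 25\right) = \left(-4\right) \left(-5\right) \left(-2 + 50\right) = 20 \cdot 48 = 960$)
$q - I{\left(-56 \right)} = 960 - \left(-21 - 56\right) = 960 - -77 = 960 + 77 = 1037$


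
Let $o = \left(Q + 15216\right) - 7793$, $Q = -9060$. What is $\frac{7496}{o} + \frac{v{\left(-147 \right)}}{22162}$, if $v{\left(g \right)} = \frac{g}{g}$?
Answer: $- \frac{166124715}{36279194} \approx -4.5791$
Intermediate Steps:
$o = -1637$ ($o = \left(-9060 + 15216\right) - 7793 = 6156 - 7793 = -1637$)
$v{\left(g \right)} = 1$
$\frac{7496}{o} + \frac{v{\left(-147 \right)}}{22162} = \frac{7496}{-1637} + 1 \cdot \frac{1}{22162} = 7496 \left(- \frac{1}{1637}\right) + 1 \cdot \frac{1}{22162} = - \frac{7496}{1637} + \frac{1}{22162} = - \frac{166124715}{36279194}$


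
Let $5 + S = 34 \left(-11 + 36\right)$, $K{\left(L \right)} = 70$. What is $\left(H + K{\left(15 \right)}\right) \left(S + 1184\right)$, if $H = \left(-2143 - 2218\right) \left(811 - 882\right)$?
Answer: $628383329$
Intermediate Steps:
$H = 309631$ ($H = \left(-4361\right) \left(-71\right) = 309631$)
$S = 845$ ($S = -5 + 34 \left(-11 + 36\right) = -5 + 34 \cdot 25 = -5 + 850 = 845$)
$\left(H + K{\left(15 \right)}\right) \left(S + 1184\right) = \left(309631 + 70\right) \left(845 + 1184\right) = 309701 \cdot 2029 = 628383329$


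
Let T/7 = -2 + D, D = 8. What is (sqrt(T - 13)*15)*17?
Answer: 255*sqrt(29) ≈ 1373.2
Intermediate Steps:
T = 42 (T = 7*(-2 + 8) = 7*6 = 42)
(sqrt(T - 13)*15)*17 = (sqrt(42 - 13)*15)*17 = (sqrt(29)*15)*17 = (15*sqrt(29))*17 = 255*sqrt(29)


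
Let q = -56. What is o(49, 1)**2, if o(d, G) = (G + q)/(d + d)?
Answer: 3025/9604 ≈ 0.31497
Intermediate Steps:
o(d, G) = (-56 + G)/(2*d) (o(d, G) = (G - 56)/(d + d) = (-56 + G)/((2*d)) = (-56 + G)*(1/(2*d)) = (-56 + G)/(2*d))
o(49, 1)**2 = ((1/2)*(-56 + 1)/49)**2 = ((1/2)*(1/49)*(-55))**2 = (-55/98)**2 = 3025/9604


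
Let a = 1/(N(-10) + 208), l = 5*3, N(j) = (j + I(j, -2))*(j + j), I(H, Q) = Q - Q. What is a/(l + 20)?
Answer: 1/14280 ≈ 7.0028e-5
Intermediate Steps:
I(H, Q) = 0
N(j) = 2*j**2 (N(j) = (j + 0)*(j + j) = j*(2*j) = 2*j**2)
l = 15
a = 1/408 (a = 1/(2*(-10)**2 + 208) = 1/(2*100 + 208) = 1/(200 + 208) = 1/408 ≈ 0.0024510)
a/(l + 20) = 1/(408*(15 + 20)) = (1/408)/35 = (1/408)*(1/35) = 1/14280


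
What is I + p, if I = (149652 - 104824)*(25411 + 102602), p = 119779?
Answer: 5738686543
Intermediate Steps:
I = 5738566764 (I = 44828*128013 = 5738566764)
I + p = 5738566764 + 119779 = 5738686543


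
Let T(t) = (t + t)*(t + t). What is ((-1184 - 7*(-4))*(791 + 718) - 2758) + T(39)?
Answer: -1741078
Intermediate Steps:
T(t) = 4*t² (T(t) = (2*t)*(2*t) = 4*t²)
((-1184 - 7*(-4))*(791 + 718) - 2758) + T(39) = ((-1184 - 7*(-4))*(791 + 718) - 2758) + 4*39² = ((-1184 + 28)*1509 - 2758) + 4*1521 = (-1156*1509 - 2758) + 6084 = (-1744404 - 2758) + 6084 = -1747162 + 6084 = -1741078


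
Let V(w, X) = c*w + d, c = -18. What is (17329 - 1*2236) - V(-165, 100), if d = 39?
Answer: 12084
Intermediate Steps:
V(w, X) = 39 - 18*w (V(w, X) = -18*w + 39 = 39 - 18*w)
(17329 - 1*2236) - V(-165, 100) = (17329 - 1*2236) - (39 - 18*(-165)) = (17329 - 2236) - (39 + 2970) = 15093 - 1*3009 = 15093 - 3009 = 12084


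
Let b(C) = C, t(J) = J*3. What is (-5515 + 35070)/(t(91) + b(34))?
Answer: 29555/307 ≈ 96.270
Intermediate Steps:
t(J) = 3*J
(-5515 + 35070)/(t(91) + b(34)) = (-5515 + 35070)/(3*91 + 34) = 29555/(273 + 34) = 29555/307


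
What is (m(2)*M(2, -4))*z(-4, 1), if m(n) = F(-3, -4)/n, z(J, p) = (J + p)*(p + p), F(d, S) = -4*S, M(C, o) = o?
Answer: 192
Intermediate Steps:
z(J, p) = 2*p*(J + p) (z(J, p) = (J + p)*(2*p) = 2*p*(J + p))
m(n) = 16/n (m(n) = (-4*(-4))/n = 16/n)
(m(2)*M(2, -4))*z(-4, 1) = ((16/2)*(-4))*(2*1*(-4 + 1)) = ((16*(½))*(-4))*(2*1*(-3)) = (8*(-4))*(-6) = -32*(-6) = 192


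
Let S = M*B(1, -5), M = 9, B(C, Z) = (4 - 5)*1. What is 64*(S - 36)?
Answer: -2880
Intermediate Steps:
B(C, Z) = -1 (B(C, Z) = -1*1 = -1)
S = -9 (S = 9*(-1) = -9)
64*(S - 36) = 64*(-9 - 36) = 64*(-45) = -2880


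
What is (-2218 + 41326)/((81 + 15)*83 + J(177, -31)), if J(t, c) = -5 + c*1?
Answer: 3259/661 ≈ 4.9304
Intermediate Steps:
J(t, c) = -5 + c
(-2218 + 41326)/((81 + 15)*83 + J(177, -31)) = (-2218 + 41326)/((81 + 15)*83 + (-5 - 31)) = 39108/(96*83 - 36) = 39108/(7968 - 36) = 39108/7932 = 39108*(1/7932) = 3259/661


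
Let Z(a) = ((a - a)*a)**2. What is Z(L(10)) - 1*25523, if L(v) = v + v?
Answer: -25523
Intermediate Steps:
L(v) = 2*v
Z(a) = 0 (Z(a) = (0*a)**2 = 0**2 = 0)
Z(L(10)) - 1*25523 = 0 - 1*25523 = 0 - 25523 = -25523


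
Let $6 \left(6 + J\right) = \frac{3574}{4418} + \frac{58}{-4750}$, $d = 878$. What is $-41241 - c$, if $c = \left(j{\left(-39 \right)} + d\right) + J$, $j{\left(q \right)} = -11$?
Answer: $- \frac{662650730782}{15739125} \approx -42102.0$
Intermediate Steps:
$J = - \frac{92344718}{15739125}$ ($J = -6 + \frac{\frac{3574}{4418} + \frac{58}{-4750}}{6} = -6 + \frac{3574 \cdot \frac{1}{4418} + 58 \left(- \frac{1}{4750}\right)}{6} = -6 + \frac{\frac{1787}{2209} - \frac{29}{2375}}{6} = -6 + \frac{1}{6} \cdot \frac{4180064}{5246375} = -6 + \frac{2090032}{15739125} = - \frac{92344718}{15739125} \approx -5.8672$)
$c = \frac{13553476657}{15739125}$ ($c = \left(-11 + 878\right) - \frac{92344718}{15739125} = 867 - \frac{92344718}{15739125} = \frac{13553476657}{15739125} \approx 861.13$)
$-41241 - c = -41241 - \frac{13553476657}{15739125} = - \frac{662650730782}{15739125}$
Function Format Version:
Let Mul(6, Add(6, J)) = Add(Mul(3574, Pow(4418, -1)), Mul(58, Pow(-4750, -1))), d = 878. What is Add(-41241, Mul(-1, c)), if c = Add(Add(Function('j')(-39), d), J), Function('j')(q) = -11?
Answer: Rational(-662650730782, 15739125) ≈ -42102.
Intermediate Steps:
J = Rational(-92344718, 15739125) (J = Add(-6, Mul(Rational(1, 6), Add(Mul(3574, Pow(4418, -1)), Mul(58, Pow(-4750, -1))))) = Add(-6, Mul(Rational(1, 6), Add(Mul(3574, Rational(1, 4418)), Mul(58, Rational(-1, 4750))))) = Add(-6, Mul(Rational(1, 6), Add(Rational(1787, 2209), Rational(-29, 2375)))) = Add(-6, Mul(Rational(1, 6), Rational(4180064, 5246375))) = Add(-6, Rational(2090032, 15739125)) = Rational(-92344718, 15739125) ≈ -5.8672)
c = Rational(13553476657, 15739125) (c = Add(Add(-11, 878), Rational(-92344718, 15739125)) = Add(867, Rational(-92344718, 15739125)) = Rational(13553476657, 15739125) ≈ 861.13)
Add(-41241, Mul(-1, c)) = Add(-41241, Mul(-1, Rational(13553476657, 15739125))) = Add(-41241, Rational(-13553476657, 15739125)) = Rational(-662650730782, 15739125)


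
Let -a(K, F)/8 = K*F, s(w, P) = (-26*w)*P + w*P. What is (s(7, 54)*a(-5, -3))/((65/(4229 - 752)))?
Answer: 788583600/13 ≈ 6.0660e+7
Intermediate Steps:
s(w, P) = -25*P*w (s(w, P) = -26*P*w + P*w = -25*P*w)
a(K, F) = -8*F*K (a(K, F) = -8*K*F = -8*F*K)
(s(7, 54)*a(-5, -3))/((65/(4229 - 752))) = ((-25*54*7)*(-8*(-3)*(-5)))/((65/(4229 - 752))) = (-9450*(-120))/((65/3477)) = 1134000/((65*(1/3477))) = 1134000/(65/3477) = 1134000*(3477/65) = 788583600/13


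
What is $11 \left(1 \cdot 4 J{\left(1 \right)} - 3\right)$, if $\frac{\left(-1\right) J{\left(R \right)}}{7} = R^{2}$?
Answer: $-341$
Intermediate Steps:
$J{\left(R \right)} = - 7 R^{2}$
$11 \left(1 \cdot 4 J{\left(1 \right)} - 3\right) = 11 \left(1 \cdot 4 \left(- 7 \cdot 1^{2}\right) - 3\right) = 11 \left(4 \left(\left(-7\right) 1\right) - 3\right) = 11 \left(4 \left(-7\right) - 3\right) = 11 \left(-28 - 3\right) = 11 \left(-31\right) = -341$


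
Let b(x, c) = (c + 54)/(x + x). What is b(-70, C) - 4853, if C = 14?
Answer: -169872/35 ≈ -4853.5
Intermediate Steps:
b(x, c) = (54 + c)/(2*x) (b(x, c) = (54 + c)/((2*x)) = (54 + c)*(1/(2*x)) = (54 + c)/(2*x))
b(-70, C) - 4853 = (½)*(54 + 14)/(-70) - 4853 = (½)*(-1/70)*68 - 4853 = -17/35 - 4853 = -169872/35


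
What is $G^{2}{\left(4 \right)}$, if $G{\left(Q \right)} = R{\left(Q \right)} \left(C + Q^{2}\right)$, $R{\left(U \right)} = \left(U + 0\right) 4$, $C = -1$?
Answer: $57600$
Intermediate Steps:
$R{\left(U \right)} = 4 U$ ($R{\left(U \right)} = U 4 = 4 U$)
$G{\left(Q \right)} = 4 Q \left(-1 + Q^{2}\right)$
$G^{2}{\left(4 \right)} = \left(4 \cdot 4 \left(-1 + 4^{2}\right)\right)^{2} = \left(4 \cdot 4 \left(-1 + 16\right)\right)^{2} = \left(4 \cdot 4 \cdot 15\right)^{2} = 240^{2} = 57600$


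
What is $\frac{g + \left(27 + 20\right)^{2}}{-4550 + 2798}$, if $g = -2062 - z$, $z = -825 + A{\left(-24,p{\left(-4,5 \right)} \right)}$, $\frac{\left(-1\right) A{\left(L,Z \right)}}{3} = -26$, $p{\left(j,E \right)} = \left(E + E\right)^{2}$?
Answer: $- \frac{149}{292} \approx -0.51027$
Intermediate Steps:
$p{\left(j,E \right)} = 4 E^{2}$ ($p{\left(j,E \right)} = \left(2 E\right)^{2} = 4 E^{2}$)
$A{\left(L,Z \right)} = 78$ ($A{\left(L,Z \right)} = \left(-3\right) \left(-26\right) = 78$)
$z = -747$ ($z = -825 + 78 = -747$)
$g = -1315$ ($g = -2062 - -747 = -2062 + 747 = -1315$)
$\frac{g + \left(27 + 20\right)^{2}}{-4550 + 2798} = \frac{-1315 + \left(27 + 20\right)^{2}}{-4550 + 2798} = \frac{-1315 + 47^{2}}{-1752} = \left(-1315 + 2209\right) \left(- \frac{1}{1752}\right) = 894 \left(- \frac{1}{1752}\right) = - \frac{149}{292}$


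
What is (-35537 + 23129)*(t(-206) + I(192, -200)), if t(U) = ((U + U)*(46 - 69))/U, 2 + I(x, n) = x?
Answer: -1786752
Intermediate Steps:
I(x, n) = -2 + x
t(U) = -46 (t(U) = ((2*U)*(-23))/U = (-46*U)/U = -46)
(-35537 + 23129)*(t(-206) + I(192, -200)) = (-35537 + 23129)*(-46 + (-2 + 192)) = -12408*(-46 + 190) = -12408*144 = -1786752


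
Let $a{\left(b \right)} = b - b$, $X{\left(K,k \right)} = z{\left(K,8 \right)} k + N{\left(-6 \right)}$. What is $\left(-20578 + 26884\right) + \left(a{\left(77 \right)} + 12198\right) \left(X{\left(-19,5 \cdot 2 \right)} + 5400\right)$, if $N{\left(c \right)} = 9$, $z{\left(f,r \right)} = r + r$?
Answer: $67936968$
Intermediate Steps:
$z{\left(f,r \right)} = 2 r$
$X{\left(K,k \right)} = 9 + 16 k$ ($X{\left(K,k \right)} = 2 \cdot 8 k + 9 = 16 k + 9 = 9 + 16 k$)
$a{\left(b \right)} = 0$
$\left(-20578 + 26884\right) + \left(a{\left(77 \right)} + 12198\right) \left(X{\left(-19,5 \cdot 2 \right)} + 5400\right) = \left(-20578 + 26884\right) + \left(0 + 12198\right) \left(\left(9 + 16 \cdot 5 \cdot 2\right) + 5400\right) = 6306 + 12198 \left(\left(9 + 16 \cdot 10\right) + 5400\right) = 6306 + 12198 \left(\left(9 + 160\right) + 5400\right) = 6306 + 12198 \left(169 + 5400\right) = 6306 + 12198 \cdot 5569 = 6306 + 67930662 = 67936968$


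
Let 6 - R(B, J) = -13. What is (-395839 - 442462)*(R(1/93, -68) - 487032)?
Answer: 408263484913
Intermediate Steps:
R(B, J) = 19 (R(B, J) = 6 - 1*(-13) = 6 + 13 = 19)
(-395839 - 442462)*(R(1/93, -68) - 487032) = (-395839 - 442462)*(19 - 487032) = -838301*(-487013) = 408263484913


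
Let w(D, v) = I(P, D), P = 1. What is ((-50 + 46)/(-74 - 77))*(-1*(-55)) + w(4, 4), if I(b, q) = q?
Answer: 824/151 ≈ 5.4570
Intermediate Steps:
w(D, v) = D
((-50 + 46)/(-74 - 77))*(-1*(-55)) + w(4, 4) = ((-50 + 46)/(-74 - 77))*(-1*(-55)) + 4 = -4/(-151)*55 + 4 = -4*(-1/151)*55 + 4 = (4/151)*55 + 4 = 220/151 + 4 = 824/151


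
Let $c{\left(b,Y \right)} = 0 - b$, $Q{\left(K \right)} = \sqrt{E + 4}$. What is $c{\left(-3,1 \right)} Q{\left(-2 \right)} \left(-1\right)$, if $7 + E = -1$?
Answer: $- 6 i \approx - 6.0 i$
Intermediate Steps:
$E = -8$ ($E = -7 - 1 = -8$)
$Q{\left(K \right)} = 2 i$ ($Q{\left(K \right)} = \sqrt{-8 + 4} = \sqrt{-4} = 2 i$)
$c{\left(b,Y \right)} = - b$
$c{\left(-3,1 \right)} Q{\left(-2 \right)} \left(-1\right) = \left(-1\right) \left(-3\right) 2 i \left(-1\right) = 3 \cdot 2 i \left(-1\right) = 6 i \left(-1\right) = - 6 i$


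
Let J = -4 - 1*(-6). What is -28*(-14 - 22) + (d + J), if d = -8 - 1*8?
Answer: 994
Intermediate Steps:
J = 2 (J = -4 + 6 = 2)
d = -16 (d = -8 - 8 = -16)
-28*(-14 - 22) + (d + J) = -28*(-14 - 22) + (-16 + 2) = -28*(-36) - 14 = 1008 - 14 = 994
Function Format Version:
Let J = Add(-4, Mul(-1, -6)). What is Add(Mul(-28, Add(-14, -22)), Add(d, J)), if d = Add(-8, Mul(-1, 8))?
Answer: 994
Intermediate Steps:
J = 2 (J = Add(-4, 6) = 2)
d = -16 (d = Add(-8, -8) = -16)
Add(Mul(-28, Add(-14, -22)), Add(d, J)) = Add(Mul(-28, Add(-14, -22)), Add(-16, 2)) = Add(Mul(-28, -36), -14) = Add(1008, -14) = 994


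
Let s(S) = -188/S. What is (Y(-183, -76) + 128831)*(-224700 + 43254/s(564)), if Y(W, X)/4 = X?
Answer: -45557937474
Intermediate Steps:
Y(W, X) = 4*X
(Y(-183, -76) + 128831)*(-224700 + 43254/s(564)) = (4*(-76) + 128831)*(-224700 + 43254/((-188/564))) = (-304 + 128831)*(-224700 + 43254/((-188*1/564))) = 128527*(-224700 + 43254/(-⅓)) = 128527*(-224700 + 43254*(-3)) = 128527*(-224700 - 129762) = 128527*(-354462) = -45557937474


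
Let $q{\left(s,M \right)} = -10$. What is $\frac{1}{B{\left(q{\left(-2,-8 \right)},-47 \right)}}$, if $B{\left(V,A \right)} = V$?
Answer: $- \frac{1}{10} \approx -0.1$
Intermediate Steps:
$\frac{1}{B{\left(q{\left(-2,-8 \right)},-47 \right)}} = \frac{1}{-10} = - \frac{1}{10}$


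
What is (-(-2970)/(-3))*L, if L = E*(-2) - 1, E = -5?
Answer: -8910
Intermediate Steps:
L = 9 (L = -5*(-2) - 1 = 10 - 1 = 9)
(-(-2970)/(-3))*L = -(-2970)/(-3)*9 = -(-2970)*(-1)/3*9 = -30*33*9 = -990*9 = -8910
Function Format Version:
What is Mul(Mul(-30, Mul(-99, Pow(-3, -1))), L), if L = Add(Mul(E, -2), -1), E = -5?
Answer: -8910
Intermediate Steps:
L = 9 (L = Add(Mul(-5, -2), -1) = Add(10, -1) = 9)
Mul(Mul(-30, Mul(-99, Pow(-3, -1))), L) = Mul(Mul(-30, Mul(-99, Pow(-3, -1))), 9) = Mul(Mul(-30, Mul(-99, Rational(-1, 3))), 9) = Mul(Mul(-30, 33), 9) = Mul(-990, 9) = -8910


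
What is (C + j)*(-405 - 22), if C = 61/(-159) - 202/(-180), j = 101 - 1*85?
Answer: -34092961/4770 ≈ -7147.4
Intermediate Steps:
j = 16 (j = 101 - 85 = 16)
C = 3523/4770 (C = 61*(-1/159) - 202*(-1/180) = -61/159 + 101/90 = 3523/4770 ≈ 0.73857)
(C + j)*(-405 - 22) = (3523/4770 + 16)*(-405 - 22) = (79843/4770)*(-427) = -34092961/4770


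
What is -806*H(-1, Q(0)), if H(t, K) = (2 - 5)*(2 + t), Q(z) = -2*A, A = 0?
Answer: 2418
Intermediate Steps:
Q(z) = 0 (Q(z) = -2*0 = 0)
H(t, K) = -6 - 3*t (H(t, K) = -3*(2 + t) = -6 - 3*t)
-806*H(-1, Q(0)) = -806*(-6 - 3*(-1)) = -806*(-6 + 3) = -806*(-3) = 2418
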